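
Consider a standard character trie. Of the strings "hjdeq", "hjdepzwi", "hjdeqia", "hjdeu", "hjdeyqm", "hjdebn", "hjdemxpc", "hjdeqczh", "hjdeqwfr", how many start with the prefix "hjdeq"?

Filter for entries beginning with "hjdeq":
Matches: "hjdeq", "hjdeqczh", "hjdeqia", "hjdeqwfr"
Count: 4

4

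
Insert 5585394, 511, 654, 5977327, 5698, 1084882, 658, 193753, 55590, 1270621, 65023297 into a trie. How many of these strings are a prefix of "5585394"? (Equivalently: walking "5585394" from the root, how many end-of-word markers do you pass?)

1

Check each prefix of "5585394" against the stored set — each match is an end-marker on the path.
Prefixes of the query that are stored words: "5585394"
Count: 1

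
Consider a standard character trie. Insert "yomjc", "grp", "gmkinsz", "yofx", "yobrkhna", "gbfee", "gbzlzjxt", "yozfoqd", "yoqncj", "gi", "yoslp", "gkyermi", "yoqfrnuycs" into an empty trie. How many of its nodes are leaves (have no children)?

13

Leaves are exactly the stored words that no other stored word extends.
Those words: "gbfee", "gbzlzjxt", "gi", "gkyermi", "gmkinsz", "grp", "yobrkhna", "yofx", "yomjc", "yoqfrnuycs", "yoqncj", "yoslp", "yozfoqd"
Leaf count: 13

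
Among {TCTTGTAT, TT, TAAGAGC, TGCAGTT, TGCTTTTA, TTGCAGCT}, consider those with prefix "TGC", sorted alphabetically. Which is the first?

TGCAGTT

Words with prefix "TGC", in lexicographic order: "TGCAGTT", "TGCTTTTA"
Position 1: TGCAGTT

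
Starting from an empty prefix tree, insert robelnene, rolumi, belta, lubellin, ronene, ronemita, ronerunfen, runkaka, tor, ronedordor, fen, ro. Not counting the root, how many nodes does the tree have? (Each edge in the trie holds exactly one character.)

58

Trace insertions, counting only characters that open a new branch:
  "robelnene" → 9 new (r, o, b, e, l, n, e, n, e)
  "rolumi" → prefix "ro" already present; 4 new (l, u, m, i)
  "belta" → 5 new (b, e, l, t, a)
  "lubellin" → 8 new (l, u, b, e, l, l, i, n)
  "ronene" → prefix "ro" already present; 4 new (n, e, n, e)
  "ronemita" → prefix "rone" already present; 4 new (m, i, t, a)
  "ronerunfen" → prefix "rone" already present; 6 new (r, u, n, f, e, n)
  "runkaka" → prefix "r" already present; 6 new (u, n, k, a, k, a)
  "tor" → 3 new (t, o, r)
  "ronedordor" → prefix "rone" already present; 6 new (d, o, r, d, o, r)
  "fen" → 3 new (f, e, n)
  "ro" → prefix "ro" already present; 0 new (none)
Total nodes = 9 + 4 + 5 + 8 + 4 + 4 + 6 + 6 + 3 + 6 + 3 + 0 = 58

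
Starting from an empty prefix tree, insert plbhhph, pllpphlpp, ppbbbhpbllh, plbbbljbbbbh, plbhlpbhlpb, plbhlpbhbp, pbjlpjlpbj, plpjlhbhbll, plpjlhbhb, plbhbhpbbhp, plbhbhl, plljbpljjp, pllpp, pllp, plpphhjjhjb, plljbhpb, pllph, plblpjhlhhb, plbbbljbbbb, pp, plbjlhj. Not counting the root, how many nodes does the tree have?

99

Insert word by word; a character creates a node only if that edge doesn't already exist:
  "plbhhph" → 7 new (p, l, b, h, h, p, h)
  "pllpphlpp" → prefix "pl" already present; 7 new (l, p, p, h, l, p, p)
  "ppbbbhpbllh" → prefix "p" already present; 10 new (p, b, b, b, h, p, b, l, l, h)
  "plbbbljbbbbh" → prefix "plb" already present; 9 new (b, b, l, j, b, b, b, b, h)
  "plbhlpbhlpb" → prefix "plbh" already present; 7 new (l, p, b, h, l, p, b)
  "plbhlpbhbp" → prefix "plbhlpbh" already present; 2 new (b, p)
  "pbjlpjlpbj" → prefix "p" already present; 9 new (b, j, l, p, j, l, p, b, j)
  "plpjlhbhbll" → prefix "pl" already present; 9 new (p, j, l, h, b, h, b, l, l)
  "plpjlhbhb" → prefix "plpjlhbhb" already present; 0 new (none)
  "plbhbhpbbhp" → prefix "plbh" already present; 7 new (b, h, p, b, b, h, p)
  "plbhbhl" → prefix "plbhbh" already present; 1 new (l)
  "plljbpljjp" → prefix "pll" already present; 7 new (j, b, p, l, j, j, p)
  "pllpp" → prefix "pllpp" already present; 0 new (none)
  "pllp" → prefix "pllp" already present; 0 new (none)
  "plpphhjjhjb" → prefix "plp" already present; 8 new (p, h, h, j, j, h, j, b)
  "plljbhpb" → prefix "plljb" already present; 3 new (h, p, b)
  "pllph" → prefix "pllp" already present; 1 new (h)
  "plblpjhlhhb" → prefix "plb" already present; 8 new (l, p, j, h, l, h, h, b)
  "plbbbljbbbb" → prefix "plbbbljbbbb" already present; 0 new (none)
  "pp" → prefix "pp" already present; 0 new (none)
  "plbjlhj" → prefix "plb" already present; 4 new (j, l, h, j)
Total nodes = 7 + 7 + 10 + 9 + 7 + 2 + 9 + 9 + 0 + 7 + 1 + 7 + 0 + 0 + 8 + 3 + 1 + 8 + 0 + 0 + 4 = 99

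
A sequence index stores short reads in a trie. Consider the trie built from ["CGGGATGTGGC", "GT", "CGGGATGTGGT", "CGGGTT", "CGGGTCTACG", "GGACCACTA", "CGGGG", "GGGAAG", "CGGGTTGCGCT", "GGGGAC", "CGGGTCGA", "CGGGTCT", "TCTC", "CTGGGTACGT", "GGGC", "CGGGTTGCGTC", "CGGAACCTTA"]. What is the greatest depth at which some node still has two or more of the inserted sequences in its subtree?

Equivalently: take the maximum, over all pairs, of their longest common prefix length.
e.g. "CGGGATGTGGC" and "CGGGATGTGGT" share the prefix "CGGGATGTGG" of length 10; no pair shares a longer one.
Longest shared-prefix length: 10

10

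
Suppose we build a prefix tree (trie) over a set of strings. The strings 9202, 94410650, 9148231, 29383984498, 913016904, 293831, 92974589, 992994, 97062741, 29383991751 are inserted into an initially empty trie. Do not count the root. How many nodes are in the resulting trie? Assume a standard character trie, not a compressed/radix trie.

59

Count nodes per top-level branch (shared prefixes stored once):
  '2'-branch (293831, 29383984498, 29383991751): 17 nodes
  '9'-branch (913016904, 9148231, 9202, 92974589, 94410650, 97062741, 992994): 42 nodes
Sum: 59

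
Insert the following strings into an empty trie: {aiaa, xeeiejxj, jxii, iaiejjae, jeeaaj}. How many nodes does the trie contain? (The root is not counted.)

29

Count nodes per top-level branch (shared prefixes stored once):
  'a'-branch (aiaa): 4 nodes
  'i'-branch (iaiejjae): 8 nodes
  'j'-branch (jeeaaj, jxii): 9 nodes
  'x'-branch (xeeiejxj): 8 nodes
Sum: 29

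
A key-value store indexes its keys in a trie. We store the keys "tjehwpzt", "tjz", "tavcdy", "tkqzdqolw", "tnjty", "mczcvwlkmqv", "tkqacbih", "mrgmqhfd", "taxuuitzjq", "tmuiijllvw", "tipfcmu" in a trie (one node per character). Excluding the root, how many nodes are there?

Count nodes per top-level branch (shared prefixes stored once):
  'm'-branch (mczcvwlkmqv, mrgmqhfd): 18 nodes
  't'-branch (tavcdy, taxuuitzjq, tipfcmu, tjehwpzt, tjz, tkqacbih, tkqzdqolw, tmuiijllvw, tnjty): 54 nodes
Sum: 72

72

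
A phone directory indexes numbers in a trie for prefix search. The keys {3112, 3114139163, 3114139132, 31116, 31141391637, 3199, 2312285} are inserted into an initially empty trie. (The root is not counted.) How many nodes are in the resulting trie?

25

For each word, the new-node count is its length minus the longest prefix already in the trie:
  "3112" → 4 new (3, 1, 1, 2)
  "3114139163" → prefix "311" already present; 7 new (4, 1, 3, 9, 1, 6, 3)
  "3114139132" → prefix "31141391" already present; 2 new (3, 2)
  "31116" → prefix "311" already present; 2 new (1, 6)
  "31141391637" → prefix "3114139163" already present; 1 new (7)
  "3199" → prefix "31" already present; 2 new (9, 9)
  "2312285" → 7 new (2, 3, 1, 2, 2, 8, 5)
Total nodes = 4 + 7 + 2 + 2 + 1 + 2 + 7 = 25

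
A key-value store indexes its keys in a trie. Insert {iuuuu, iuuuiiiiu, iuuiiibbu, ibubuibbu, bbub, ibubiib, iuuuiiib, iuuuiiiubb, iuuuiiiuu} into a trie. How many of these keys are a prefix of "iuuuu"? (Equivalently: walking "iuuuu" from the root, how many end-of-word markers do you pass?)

1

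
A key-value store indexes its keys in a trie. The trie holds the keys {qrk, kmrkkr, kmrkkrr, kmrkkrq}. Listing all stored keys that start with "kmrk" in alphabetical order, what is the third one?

DFS of the "kmrk" subtree visits, in order: "kmrkkr", "kmrkkrq", "kmrkkrr"
Position 3: kmrkkrr

kmrkkrr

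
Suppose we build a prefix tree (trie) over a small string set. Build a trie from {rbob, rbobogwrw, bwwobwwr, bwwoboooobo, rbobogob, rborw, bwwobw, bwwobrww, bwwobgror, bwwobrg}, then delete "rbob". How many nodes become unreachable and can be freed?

0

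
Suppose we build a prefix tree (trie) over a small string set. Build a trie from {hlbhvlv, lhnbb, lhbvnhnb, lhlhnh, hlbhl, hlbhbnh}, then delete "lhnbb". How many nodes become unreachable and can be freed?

3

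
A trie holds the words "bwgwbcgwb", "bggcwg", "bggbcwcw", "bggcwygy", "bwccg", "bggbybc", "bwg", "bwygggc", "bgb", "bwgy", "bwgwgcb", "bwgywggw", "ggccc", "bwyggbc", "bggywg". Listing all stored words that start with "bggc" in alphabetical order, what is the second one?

Filter for "bggc…" and sort: "bggcwg", "bggcwygy"
Position 2: bggcwygy

bggcwygy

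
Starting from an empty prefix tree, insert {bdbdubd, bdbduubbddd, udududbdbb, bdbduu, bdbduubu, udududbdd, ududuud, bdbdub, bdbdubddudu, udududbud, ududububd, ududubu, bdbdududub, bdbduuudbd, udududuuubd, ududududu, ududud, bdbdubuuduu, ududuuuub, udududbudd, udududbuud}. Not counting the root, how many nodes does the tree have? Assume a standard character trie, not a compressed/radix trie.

Trace insertions, counting only characters that open a new branch:
  "bdbdubd" → 7 new (b, d, b, d, u, b, d)
  "bdbduubbddd" → prefix "bdbdu" already present; 6 new (u, b, b, d, d, d)
  "udududbdbb" → 10 new (u, d, u, d, u, d, b, d, b, b)
  "bdbduu" → prefix "bdbduu" already present; 0 new (none)
  "bdbduubu" → prefix "bdbduub" already present; 1 new (u)
  "udududbdd" → prefix "udududbd" already present; 1 new (d)
  "ududuud" → prefix "ududu" already present; 2 new (u, d)
  "bdbdub" → prefix "bdbdub" already present; 0 new (none)
  "bdbdubddudu" → prefix "bdbdubd" already present; 4 new (d, u, d, u)
  "udududbud" → prefix "udududb" already present; 2 new (u, d)
  "ududububd" → prefix "ududu" already present; 4 new (b, u, b, d)
  "ududubu" → prefix "ududubu" already present; 0 new (none)
  "bdbdududub" → prefix "bdbdu" already present; 5 new (d, u, d, u, b)
  "bdbduuudbd" → prefix "bdbduu" already present; 4 new (u, d, b, d)
  "udududuuubd" → prefix "ududud" already present; 5 new (u, u, u, b, d)
  "ududududu" → prefix "udududu" already present; 2 new (d, u)
  "ududud" → prefix "ududud" already present; 0 new (none)
  "bdbdubuuduu" → prefix "bdbdub" already present; 5 new (u, u, d, u, u)
  "ududuuuub" → prefix "ududuu" already present; 3 new (u, u, b)
  "udududbudd" → prefix "udududbud" already present; 1 new (d)
  "udududbuud" → prefix "udududbu" already present; 2 new (u, d)
Total nodes = 7 + 6 + 10 + 0 + 1 + 1 + 2 + 0 + 4 + 2 + 4 + 0 + 5 + 4 + 5 + 2 + 0 + 5 + 3 + 1 + 2 = 64

64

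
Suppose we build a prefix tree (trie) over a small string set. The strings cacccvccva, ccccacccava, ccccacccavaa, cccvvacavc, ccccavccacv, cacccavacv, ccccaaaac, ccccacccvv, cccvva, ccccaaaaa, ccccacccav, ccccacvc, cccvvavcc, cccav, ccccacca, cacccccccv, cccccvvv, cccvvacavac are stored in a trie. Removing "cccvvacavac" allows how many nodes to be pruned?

2

After clearing the end-marker at "cccvvacavac", prune upward until reaching a node still needed by another word.
The suffix "ac" (2 nodes) is used only by "cccvvacavac"; the node for "cccvvacav" still has the child "c", so pruning stops there.
Nodes removed: 2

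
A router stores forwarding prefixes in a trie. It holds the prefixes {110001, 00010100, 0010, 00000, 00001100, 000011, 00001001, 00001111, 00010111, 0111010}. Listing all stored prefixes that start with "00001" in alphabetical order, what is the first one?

00001001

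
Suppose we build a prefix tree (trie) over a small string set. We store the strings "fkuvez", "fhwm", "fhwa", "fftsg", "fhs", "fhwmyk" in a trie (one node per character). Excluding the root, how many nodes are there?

17

Trace insertions, counting only characters that open a new branch:
  "fkuvez" → 6 new (f, k, u, v, e, z)
  "fhwm" → prefix "f" already present; 3 new (h, w, m)
  "fhwa" → prefix "fhw" already present; 1 new (a)
  "fftsg" → prefix "f" already present; 4 new (f, t, s, g)
  "fhs" → prefix "fh" already present; 1 new (s)
  "fhwmyk" → prefix "fhwm" already present; 2 new (y, k)
Total nodes = 6 + 3 + 1 + 4 + 1 + 2 = 17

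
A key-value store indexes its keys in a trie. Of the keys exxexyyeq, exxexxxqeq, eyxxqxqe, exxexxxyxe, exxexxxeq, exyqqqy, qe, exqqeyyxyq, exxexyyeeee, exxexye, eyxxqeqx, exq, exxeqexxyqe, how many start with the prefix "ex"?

10

Filter for entries beginning with "ex":
Matches: "exq", "exqqeyyxyq", "exxeqexxyqe", "exxexxxeq", "exxexxxqeq", "exxexxxyxe", "exxexye", "exxexyyeeee", "exxexyyeq", "exyqqqy"
Count: 10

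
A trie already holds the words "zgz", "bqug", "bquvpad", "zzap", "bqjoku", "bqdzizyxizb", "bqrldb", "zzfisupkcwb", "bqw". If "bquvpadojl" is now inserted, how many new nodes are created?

3

Walking "bquvpadojl" from the root, the first 7 characters ("bquvpad") follow existing edges; "o" is the first miss.
New nodes needed: |"bquvpadojl"| − 7 = 10 − 7 = 3.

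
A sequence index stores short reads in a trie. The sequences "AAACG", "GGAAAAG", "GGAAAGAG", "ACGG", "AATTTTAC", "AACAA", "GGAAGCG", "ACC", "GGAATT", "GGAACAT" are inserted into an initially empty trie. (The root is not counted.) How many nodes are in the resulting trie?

For each word, the new-node count is its length minus the longest prefix already in the trie:
  "AAACG" → 5 new (A, A, A, C, G)
  "GGAAAAG" → 7 new (G, G, A, A, A, A, G)
  "GGAAAGAG" → prefix "GGAAA" already present; 3 new (G, A, G)
  "ACGG" → prefix "A" already present; 3 new (C, G, G)
  "AATTTTAC" → prefix "AA" already present; 6 new (T, T, T, T, A, C)
  "AACAA" → prefix "AA" already present; 3 new (C, A, A)
  "GGAAGCG" → prefix "GGAA" already present; 3 new (G, C, G)
  "ACC" → prefix "AC" already present; 1 new (C)
  "GGAATT" → prefix "GGAA" already present; 2 new (T, T)
  "GGAACAT" → prefix "GGAA" already present; 3 new (C, A, T)
Total nodes = 5 + 7 + 3 + 3 + 6 + 3 + 3 + 1 + 2 + 3 = 36

36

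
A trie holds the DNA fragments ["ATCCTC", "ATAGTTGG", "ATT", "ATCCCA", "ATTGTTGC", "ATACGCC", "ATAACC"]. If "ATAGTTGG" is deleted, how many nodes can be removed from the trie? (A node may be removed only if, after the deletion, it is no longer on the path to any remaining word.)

5

A node on "ATAGTTGG"'s path can go only if nothing else ends at it or branches off below it.
The suffix "GTTGG" (5 nodes) is used only by "ATAGTTGG"; the node for "ATA" still has the child "C", so pruning stops there.
Nodes removed: 5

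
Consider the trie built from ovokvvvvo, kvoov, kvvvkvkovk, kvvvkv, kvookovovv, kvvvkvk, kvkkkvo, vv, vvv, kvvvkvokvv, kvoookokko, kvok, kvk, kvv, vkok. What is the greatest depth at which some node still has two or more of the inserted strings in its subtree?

7

Equivalently: take the maximum, over all pairs, of their longest common prefix length.
"kvvvkvk" and "kvvvkvkovk" agree on "kvvvkvk" (7 characters) before diverging; nothing deeper is shared.
Longest shared-prefix length: 7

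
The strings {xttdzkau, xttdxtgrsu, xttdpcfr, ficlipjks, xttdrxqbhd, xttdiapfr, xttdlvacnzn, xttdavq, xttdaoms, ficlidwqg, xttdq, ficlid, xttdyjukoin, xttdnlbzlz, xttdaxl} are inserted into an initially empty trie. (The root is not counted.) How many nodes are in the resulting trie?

Trace insertions, counting only characters that open a new branch:
  "xttdzkau" → 8 new (x, t, t, d, z, k, a, u)
  "xttdxtgrsu" → prefix "xttd" already present; 6 new (x, t, g, r, s, u)
  "xttdpcfr" → prefix "xttd" already present; 4 new (p, c, f, r)
  "ficlipjks" → 9 new (f, i, c, l, i, p, j, k, s)
  "xttdrxqbhd" → prefix "xttd" already present; 6 new (r, x, q, b, h, d)
  "xttdiapfr" → prefix "xttd" already present; 5 new (i, a, p, f, r)
  "xttdlvacnzn" → prefix "xttd" already present; 7 new (l, v, a, c, n, z, n)
  "xttdavq" → prefix "xttd" already present; 3 new (a, v, q)
  "xttdaoms" → prefix "xttda" already present; 3 new (o, m, s)
  "ficlidwqg" → prefix "ficli" already present; 4 new (d, w, q, g)
  "xttdq" → prefix "xttd" already present; 1 new (q)
  "ficlid" → prefix "ficlid" already present; 0 new (none)
  "xttdyjukoin" → prefix "xttd" already present; 7 new (y, j, u, k, o, i, n)
  "xttdnlbzlz" → prefix "xttd" already present; 6 new (n, l, b, z, l, z)
  "xttdaxl" → prefix "xttda" already present; 2 new (x, l)
Total nodes = 8 + 6 + 4 + 9 + 6 + 5 + 7 + 3 + 3 + 4 + 1 + 0 + 7 + 6 + 2 = 71

71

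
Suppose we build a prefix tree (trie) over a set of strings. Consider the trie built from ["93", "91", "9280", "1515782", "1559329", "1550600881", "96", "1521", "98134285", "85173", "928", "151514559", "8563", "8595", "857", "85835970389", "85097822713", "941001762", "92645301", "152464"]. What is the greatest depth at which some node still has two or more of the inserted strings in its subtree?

The deepest shared node is where two words last agree before diverging.
"151514559" and "1515782" agree on "1515" (4 characters) before diverging; nothing deeper is shared.
Longest shared-prefix length: 4

4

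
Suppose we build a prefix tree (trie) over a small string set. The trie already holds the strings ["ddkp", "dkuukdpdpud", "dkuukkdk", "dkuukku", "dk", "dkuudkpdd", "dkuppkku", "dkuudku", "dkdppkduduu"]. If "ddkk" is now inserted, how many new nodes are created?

1

"ddk" is already a path in the trie; the remaining "k" must be added.
So 4 − 3 = 1 new nodes.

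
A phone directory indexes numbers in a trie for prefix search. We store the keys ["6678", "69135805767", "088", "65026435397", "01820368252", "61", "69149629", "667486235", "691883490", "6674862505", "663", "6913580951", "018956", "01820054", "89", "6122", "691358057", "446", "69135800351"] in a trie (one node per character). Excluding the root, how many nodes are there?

Insert word by word; a character creates a node only if that edge doesn't already exist:
  "6678" → 4 new (6, 6, 7, 8)
  "69135805767" → prefix "6" already present; 10 new (9, 1, 3, 5, 8, 0, 5, 7, 6, 7)
  "088" → 3 new (0, 8, 8)
  "65026435397" → prefix "6" already present; 10 new (5, 0, 2, 6, 4, 3, 5, 3, 9, 7)
  "01820368252" → prefix "0" already present; 10 new (1, 8, 2, 0, 3, 6, 8, 2, 5, 2)
  "61" → prefix "6" already present; 1 new (1)
  "69149629" → prefix "691" already present; 5 new (4, 9, 6, 2, 9)
  "667486235" → prefix "667" already present; 6 new (4, 8, 6, 2, 3, 5)
  "691883490" → prefix "691" already present; 6 new (8, 8, 3, 4, 9, 0)
  "6674862505" → prefix "6674862" already present; 3 new (5, 0, 5)
  "663" → prefix "66" already present; 1 new (3)
  "6913580951" → prefix "6913580" already present; 3 new (9, 5, 1)
  "018956" → prefix "018" already present; 3 new (9, 5, 6)
  "01820054" → prefix "01820" already present; 3 new (0, 5, 4)
  "89" → 2 new (8, 9)
  "6122" → prefix "61" already present; 2 new (2, 2)
  "691358057" → prefix "691358057" already present; 0 new (none)
  "446" → 3 new (4, 4, 6)
  "69135800351" → prefix "6913580" already present; 4 new (0, 3, 5, 1)
Total nodes = 4 + 10 + 3 + 10 + 10 + 1 + 5 + 6 + 6 + 3 + 1 + 3 + 3 + 3 + 2 + 2 + 0 + 3 + 4 = 79

79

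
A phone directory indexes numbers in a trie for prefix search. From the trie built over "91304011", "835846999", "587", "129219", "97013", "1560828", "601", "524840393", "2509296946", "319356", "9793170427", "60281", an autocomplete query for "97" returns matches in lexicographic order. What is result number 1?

97013

Filter for "97…" and sort: "97013", "9793170427"
Position 1: 97013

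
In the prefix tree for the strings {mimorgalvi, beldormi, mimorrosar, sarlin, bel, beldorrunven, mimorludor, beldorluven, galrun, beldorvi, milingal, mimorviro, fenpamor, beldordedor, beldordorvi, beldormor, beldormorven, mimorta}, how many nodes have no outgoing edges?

Leaves are exactly the stored words that no other stored word extends.
Those words: "beldordedor", "beldordorvi", "beldorluven", "beldormi", "beldormorven", "beldorrunven", "beldorvi", "fenpamor", "galrun", "milingal", "mimorgalvi", "mimorludor", "mimorrosar", "mimorta", "mimorviro", "sarlin"
Leaf count: 16

16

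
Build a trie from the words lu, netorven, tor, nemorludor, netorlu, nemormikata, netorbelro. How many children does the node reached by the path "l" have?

The children of the "l" node are the distinct next characters among strings starting with "l".
Distinct next characters after "l": u.
That node has 1 child edge.

1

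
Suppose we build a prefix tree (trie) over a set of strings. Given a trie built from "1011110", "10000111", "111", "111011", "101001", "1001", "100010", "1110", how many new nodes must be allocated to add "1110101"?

2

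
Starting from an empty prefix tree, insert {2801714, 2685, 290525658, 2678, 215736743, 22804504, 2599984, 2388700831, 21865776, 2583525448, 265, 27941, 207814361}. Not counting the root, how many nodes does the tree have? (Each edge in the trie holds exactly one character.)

For each word, the new-node count is its length minus the longest prefix already in the trie:
  "2801714" → 7 new (2, 8, 0, 1, 7, 1, 4)
  "2685" → prefix "2" already present; 3 new (6, 8, 5)
  "290525658" → prefix "2" already present; 8 new (9, 0, 5, 2, 5, 6, 5, 8)
  "2678" → prefix "26" already present; 2 new (7, 8)
  "215736743" → prefix "2" already present; 8 new (1, 5, 7, 3, 6, 7, 4, 3)
  "22804504" → prefix "2" already present; 7 new (2, 8, 0, 4, 5, 0, 4)
  "2599984" → prefix "2" already present; 6 new (5, 9, 9, 9, 8, 4)
  "2388700831" → prefix "2" already present; 9 new (3, 8, 8, 7, 0, 0, 8, 3, 1)
  "21865776" → prefix "21" already present; 6 new (8, 6, 5, 7, 7, 6)
  "2583525448" → prefix "25" already present; 8 new (8, 3, 5, 2, 5, 4, 4, 8)
  "265" → prefix "26" already present; 1 new (5)
  "27941" → prefix "2" already present; 4 new (7, 9, 4, 1)
  "207814361" → prefix "2" already present; 8 new (0, 7, 8, 1, 4, 3, 6, 1)
Total nodes = 7 + 3 + 8 + 2 + 8 + 7 + 6 + 9 + 6 + 8 + 1 + 4 + 8 = 77

77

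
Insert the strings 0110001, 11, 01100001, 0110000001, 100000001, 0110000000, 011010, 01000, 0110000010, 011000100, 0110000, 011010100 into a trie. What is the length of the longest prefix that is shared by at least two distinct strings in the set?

Equivalently: take the maximum, over all pairs, of their longest common prefix length.
"0110000000" and "0110000001" agree on "011000000" (9 characters) before diverging; nothing deeper is shared.
Longest shared-prefix length: 9

9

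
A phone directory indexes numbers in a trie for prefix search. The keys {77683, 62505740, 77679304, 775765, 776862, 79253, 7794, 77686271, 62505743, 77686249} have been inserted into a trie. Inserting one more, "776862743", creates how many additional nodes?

2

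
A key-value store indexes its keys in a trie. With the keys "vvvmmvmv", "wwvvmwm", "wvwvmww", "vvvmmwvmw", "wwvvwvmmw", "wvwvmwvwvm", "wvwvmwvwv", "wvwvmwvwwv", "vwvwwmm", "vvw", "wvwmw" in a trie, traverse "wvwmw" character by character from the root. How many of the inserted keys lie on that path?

1

Walk "wvwmw" from the root; an end-of-word marker is hit whenever a stored word is a prefix of "wvwmw".
Prefixes of the query that are stored words: "wvwmw"
Count: 1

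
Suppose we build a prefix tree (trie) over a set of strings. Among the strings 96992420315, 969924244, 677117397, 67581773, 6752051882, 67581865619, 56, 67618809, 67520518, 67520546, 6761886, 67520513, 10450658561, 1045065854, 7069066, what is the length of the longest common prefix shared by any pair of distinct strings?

The deepest shared node is where two words last agree before diverging.
e.g. "1045065854" and "10450658561" share the prefix "104506585" of length 9; no pair shares a longer one.
Longest shared-prefix length: 9

9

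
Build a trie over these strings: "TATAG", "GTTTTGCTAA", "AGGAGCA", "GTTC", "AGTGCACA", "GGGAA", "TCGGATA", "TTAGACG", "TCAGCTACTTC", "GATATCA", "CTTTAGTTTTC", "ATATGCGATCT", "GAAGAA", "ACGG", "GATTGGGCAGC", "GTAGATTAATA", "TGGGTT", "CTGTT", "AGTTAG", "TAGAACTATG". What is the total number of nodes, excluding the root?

Trace insertions, counting only characters that open a new branch:
  "TATAG" → 5 new (T, A, T, A, G)
  "GTTTTGCTAA" → 10 new (G, T, T, T, T, G, C, T, A, A)
  "AGGAGCA" → 7 new (A, G, G, A, G, C, A)
  "GTTC" → prefix "GTT" already present; 1 new (C)
  "AGTGCACA" → prefix "AG" already present; 6 new (T, G, C, A, C, A)
  "GGGAA" → prefix "G" already present; 4 new (G, G, A, A)
  "TCGGATA" → prefix "T" already present; 6 new (C, G, G, A, T, A)
  "TTAGACG" → prefix "T" already present; 6 new (T, A, G, A, C, G)
  "TCAGCTACTTC" → prefix "TC" already present; 9 new (A, G, C, T, A, C, T, T, C)
  "GATATCA" → prefix "G" already present; 6 new (A, T, A, T, C, A)
  "CTTTAGTTTTC" → 11 new (C, T, T, T, A, G, T, T, T, T, C)
  "ATATGCGATCT" → prefix "A" already present; 10 new (T, A, T, G, C, G, A, T, C, T)
  "GAAGAA" → prefix "GA" already present; 4 new (A, G, A, A)
  "ACGG" → prefix "A" already present; 3 new (C, G, G)
  "GATTGGGCAGC" → prefix "GAT" already present; 8 new (T, G, G, G, C, A, G, C)
  "GTAGATTAATA" → prefix "GT" already present; 9 new (A, G, A, T, T, A, A, T, A)
  "TGGGTT" → prefix "T" already present; 5 new (G, G, G, T, T)
  "CTGTT" → prefix "CT" already present; 3 new (G, T, T)
  "AGTTAG" → prefix "AGT" already present; 3 new (T, A, G)
  "TAGAACTATG" → prefix "TA" already present; 8 new (G, A, A, C, T, A, T, G)
Total nodes = 5 + 10 + 7 + 1 + 6 + 4 + 6 + 6 + 9 + 6 + 11 + 10 + 4 + 3 + 8 + 9 + 5 + 3 + 3 + 8 = 124

124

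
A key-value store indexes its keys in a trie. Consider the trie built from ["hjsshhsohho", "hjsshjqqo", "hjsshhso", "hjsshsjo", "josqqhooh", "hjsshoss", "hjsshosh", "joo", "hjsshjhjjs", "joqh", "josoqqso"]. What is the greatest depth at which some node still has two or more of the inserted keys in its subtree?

8

Equivalently: take the maximum, over all pairs, of their longest common prefix length.
e.g. "hjsshhso" and "hjsshhsohho" share the prefix "hjsshhso" of length 8; no pair shares a longer one.
Longest shared-prefix length: 8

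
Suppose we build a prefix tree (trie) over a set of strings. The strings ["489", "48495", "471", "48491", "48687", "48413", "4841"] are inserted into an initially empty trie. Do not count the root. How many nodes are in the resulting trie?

14

Trie structure (* marks end of a word):
(root)
└─ 4
   ├─ 7
   │  └─ 1 *
   └─ 8
      ├─ 4
      │  ├─ 1 *
      │  │  └─ 3 *
      │  └─ 9
      │     ├─ 1 *
      │     └─ 5 *
      ├─ 6
      │  └─ 8
      │     └─ 7 *
      └─ 9 *
Counting every labelled node above: 14.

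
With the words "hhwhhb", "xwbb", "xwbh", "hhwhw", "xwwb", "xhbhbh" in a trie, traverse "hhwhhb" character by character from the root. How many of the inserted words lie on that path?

1

Traverse "hhwhhb" character by character; count nodes along the way that are marked as word ends.
Prefixes of the query that are stored words: "hhwhhb"
Count: 1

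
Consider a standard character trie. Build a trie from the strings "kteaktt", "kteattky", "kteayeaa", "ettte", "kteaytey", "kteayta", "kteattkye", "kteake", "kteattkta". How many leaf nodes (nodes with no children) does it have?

8

A leaf is a node with no children — equivalently, the end of a word that is not a proper prefix of any other stored word.
Those words: "ettte", "kteake", "kteaktt", "kteattkta", "kteattkye", "kteayeaa", "kteayta", "kteaytey"
Leaf count: 8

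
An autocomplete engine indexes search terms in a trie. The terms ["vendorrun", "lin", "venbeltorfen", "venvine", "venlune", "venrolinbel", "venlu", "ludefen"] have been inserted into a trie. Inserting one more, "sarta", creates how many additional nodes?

5

Nothing in the trie begins with "s"; the whole of "sarta" is new.
5 − 0 = 5 new nodes.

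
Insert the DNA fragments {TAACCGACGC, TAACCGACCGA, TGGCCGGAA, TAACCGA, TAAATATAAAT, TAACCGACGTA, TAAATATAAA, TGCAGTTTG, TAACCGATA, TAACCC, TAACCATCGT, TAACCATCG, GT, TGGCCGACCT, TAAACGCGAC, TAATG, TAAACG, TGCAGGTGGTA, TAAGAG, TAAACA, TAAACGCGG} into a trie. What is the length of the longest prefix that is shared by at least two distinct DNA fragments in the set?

10

Equivalently: take the maximum, over all pairs, of their longest common prefix length.
e.g. "TAAATATAAA" and "TAAATATAAAT" share the prefix "TAAATATAAA" of length 10; no pair shares a longer one.
Longest shared-prefix length: 10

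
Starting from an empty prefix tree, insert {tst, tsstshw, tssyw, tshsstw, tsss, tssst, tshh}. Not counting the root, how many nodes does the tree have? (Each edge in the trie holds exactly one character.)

Trie structure (* marks end of a word):
(root)
└─ t
   └─ s
      ├─ h
      │  ├─ h *
      │  └─ s
      │     └─ s
      │        └─ t
      │           └─ w *
      ├─ s
      │  ├─ s *
      │  │  └─ t *
      │  ├─ t
      │  │  └─ s
      │  │     └─ h
      │  │        └─ w *
      │  └─ y
      │     └─ w *
      └─ t *
Counting every labelled node above: 18.

18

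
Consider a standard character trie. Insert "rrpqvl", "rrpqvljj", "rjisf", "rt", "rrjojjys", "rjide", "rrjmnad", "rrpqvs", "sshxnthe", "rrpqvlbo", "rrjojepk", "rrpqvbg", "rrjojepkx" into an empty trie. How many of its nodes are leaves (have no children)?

A leaf is a node with no children — equivalently, the end of a word that is not a proper prefix of any other stored word.
Those words: "rjide", "rjisf", "rrjmnad", "rrjojepkx", "rrjojjys", "rrpqvbg", "rrpqvlbo", "rrpqvljj", "rrpqvs", "rt", "sshxnthe"
Leaf count: 11

11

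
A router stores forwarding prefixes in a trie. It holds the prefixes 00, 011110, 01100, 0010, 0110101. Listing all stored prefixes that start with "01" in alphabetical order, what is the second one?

Filter for "01…" and sort: "01100", "0110101", "011110"
The 2nd is 0110101.

0110101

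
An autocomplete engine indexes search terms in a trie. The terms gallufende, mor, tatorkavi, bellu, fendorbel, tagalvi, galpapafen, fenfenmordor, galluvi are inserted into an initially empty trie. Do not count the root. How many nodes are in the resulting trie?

59

Count nodes per top-level branch (shared prefixes stored once):
  'b'-branch (bellu): 5 nodes
  'f'-branch (fendorbel, fenfenmordor): 18 nodes
  'g'-branch (gallufende, galluvi, galpapafen): 19 nodes
  'm'-branch (mor): 3 nodes
  't'-branch (tagalvi, tatorkavi): 14 nodes
Sum: 59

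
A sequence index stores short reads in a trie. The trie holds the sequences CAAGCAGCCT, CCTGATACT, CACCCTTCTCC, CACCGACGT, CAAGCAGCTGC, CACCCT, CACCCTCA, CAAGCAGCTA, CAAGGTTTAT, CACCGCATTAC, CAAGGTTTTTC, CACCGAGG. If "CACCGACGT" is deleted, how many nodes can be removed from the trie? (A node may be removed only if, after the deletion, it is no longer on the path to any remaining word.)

3

After clearing the end-marker at "CACCGACGT", prune upward until reaching a node still needed by another word.
The suffix "CGT" (3 nodes) is used only by "CACCGACGT"; the node for "CACCGA" still has the child "G", so pruning stops there.
Nodes removed: 3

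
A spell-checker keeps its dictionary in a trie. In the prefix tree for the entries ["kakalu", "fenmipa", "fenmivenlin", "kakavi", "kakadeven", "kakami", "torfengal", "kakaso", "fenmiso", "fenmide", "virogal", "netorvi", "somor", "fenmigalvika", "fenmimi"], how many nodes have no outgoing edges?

15

A leaf is a node with no children — equivalently, the end of a word that is not a proper prefix of any other stored word.
Those words: "fenmide", "fenmigalvika", "fenmimi", "fenmipa", "fenmiso", "fenmivenlin", "kakadeven", "kakalu", "kakami", "kakaso", "kakavi", "netorvi", "somor", "torfengal", "virogal"
Leaf count: 15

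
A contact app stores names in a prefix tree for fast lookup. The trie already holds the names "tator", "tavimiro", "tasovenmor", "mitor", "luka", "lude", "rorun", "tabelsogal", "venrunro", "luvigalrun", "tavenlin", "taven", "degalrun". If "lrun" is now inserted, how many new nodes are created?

3

Walking "lrun" from the root, the first 1 characters ("l") follow existing edges; "r" is the first miss.
So 4 − 1 = 3 new nodes.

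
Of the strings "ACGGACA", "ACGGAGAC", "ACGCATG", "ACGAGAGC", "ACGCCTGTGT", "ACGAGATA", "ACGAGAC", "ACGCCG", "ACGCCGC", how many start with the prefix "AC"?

Walk to "AC"; the words in its subtree are exactly those with that prefix.
Words under "AC": ACGAGAC, ACGAGAGC, ACGAGATA, ACGCATG, ACGCCG, ACGCCGC, ACGCCTGTGT, ACGGACA, ACGGAGAC
Count: 9

9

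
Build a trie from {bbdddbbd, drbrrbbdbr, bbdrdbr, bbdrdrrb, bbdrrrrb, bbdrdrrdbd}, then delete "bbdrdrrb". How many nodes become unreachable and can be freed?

1

After clearing the end-marker at "bbdrdrrb", prune upward until reaching a node still needed by another word.
The suffix "b" (1 node) is used only by "bbdrdrrb"; the node for "bbdrdrr" still has the child "d", so pruning stops there.
Nodes removed: 1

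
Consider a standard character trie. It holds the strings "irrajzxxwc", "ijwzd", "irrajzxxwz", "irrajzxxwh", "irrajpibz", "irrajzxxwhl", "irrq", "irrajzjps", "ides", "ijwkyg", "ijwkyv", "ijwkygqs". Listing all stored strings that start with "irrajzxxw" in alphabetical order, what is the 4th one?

irrajzxxwz

Filter for "irrajzxxw…" and sort: "irrajzxxwc", "irrajzxxwh", "irrajzxxwhl", "irrajzxxwz"
Position 4: irrajzxxwz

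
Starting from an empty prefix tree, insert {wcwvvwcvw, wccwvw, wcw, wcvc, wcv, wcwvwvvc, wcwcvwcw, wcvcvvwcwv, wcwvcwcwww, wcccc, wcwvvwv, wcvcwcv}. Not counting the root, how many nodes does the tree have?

For each word, the new-node count is its length minus the longest prefix already in the trie:
  "wcwvvwcvw" → 9 new (w, c, w, v, v, w, c, v, w)
  "wccwvw" → prefix "wc" already present; 4 new (c, w, v, w)
  "wcw" → prefix "wcw" already present; 0 new (none)
  "wcvc" → prefix "wc" already present; 2 new (v, c)
  "wcv" → prefix "wcv" already present; 0 new (none)
  "wcwvwvvc" → prefix "wcwv" already present; 4 new (w, v, v, c)
  "wcwcvwcw" → prefix "wcw" already present; 5 new (c, v, w, c, w)
  "wcvcvvwcwv" → prefix "wcvc" already present; 6 new (v, v, w, c, w, v)
  "wcwvcwcwww" → prefix "wcwv" already present; 6 new (c, w, c, w, w, w)
  "wcccc" → prefix "wcc" already present; 2 new (c, c)
  "wcwvvwv" → prefix "wcwvvw" already present; 1 new (v)
  "wcvcwcv" → prefix "wcvc" already present; 3 new (w, c, v)
Total nodes = 9 + 4 + 0 + 2 + 0 + 4 + 5 + 6 + 6 + 2 + 1 + 3 = 42

42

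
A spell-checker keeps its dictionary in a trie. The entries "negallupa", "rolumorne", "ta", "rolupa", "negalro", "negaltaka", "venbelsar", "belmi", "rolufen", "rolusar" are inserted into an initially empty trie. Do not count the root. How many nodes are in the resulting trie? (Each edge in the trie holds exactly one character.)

Trace insertions, counting only characters that open a new branch:
  "negallupa" → 9 new (n, e, g, a, l, l, u, p, a)
  "rolumorne" → 9 new (r, o, l, u, m, o, r, n, e)
  "ta" → 2 new (t, a)
  "rolupa" → prefix "rolu" already present; 2 new (p, a)
  "negalro" → prefix "negal" already present; 2 new (r, o)
  "negaltaka" → prefix "negal" already present; 4 new (t, a, k, a)
  "venbelsar" → 9 new (v, e, n, b, e, l, s, a, r)
  "belmi" → 5 new (b, e, l, m, i)
  "rolufen" → prefix "rolu" already present; 3 new (f, e, n)
  "rolusar" → prefix "rolu" already present; 3 new (s, a, r)
Total nodes = 9 + 9 + 2 + 2 + 2 + 4 + 9 + 5 + 3 + 3 = 48

48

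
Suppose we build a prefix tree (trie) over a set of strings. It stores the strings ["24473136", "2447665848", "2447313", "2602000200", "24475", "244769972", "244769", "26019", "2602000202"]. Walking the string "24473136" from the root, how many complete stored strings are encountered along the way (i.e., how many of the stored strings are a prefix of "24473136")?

Walk "24473136" from the root; an end-of-word marker is hit whenever a stored word is a prefix of "24473136".
Prefixes of the query that are stored words: "2447313", "24473136"
Count: 2

2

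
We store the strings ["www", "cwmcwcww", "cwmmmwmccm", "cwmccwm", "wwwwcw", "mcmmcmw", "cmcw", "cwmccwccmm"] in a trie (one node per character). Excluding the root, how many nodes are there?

38

For each word, the new-node count is its length minus the longest prefix already in the trie:
  "www" → 3 new (w, w, w)
  "cwmcwcww" → 8 new (c, w, m, c, w, c, w, w)
  "cwmmmwmccm" → prefix "cwm" already present; 7 new (m, m, w, m, c, c, m)
  "cwmccwm" → prefix "cwmc" already present; 3 new (c, w, m)
  "wwwwcw" → prefix "www" already present; 3 new (w, c, w)
  "mcmmcmw" → 7 new (m, c, m, m, c, m, w)
  "cmcw" → prefix "c" already present; 3 new (m, c, w)
  "cwmccwccmm" → prefix "cwmccw" already present; 4 new (c, c, m, m)
Total nodes = 3 + 8 + 7 + 3 + 3 + 7 + 3 + 4 = 38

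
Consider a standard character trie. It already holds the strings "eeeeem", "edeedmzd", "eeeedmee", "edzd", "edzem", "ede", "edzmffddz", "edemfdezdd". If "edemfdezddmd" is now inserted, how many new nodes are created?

2

Walking "edemfdezddmd" from the root, the first 10 characters ("edemfdezdd") follow existing edges; "m" is the first miss.
Each of the 2 remaining characters creates one node.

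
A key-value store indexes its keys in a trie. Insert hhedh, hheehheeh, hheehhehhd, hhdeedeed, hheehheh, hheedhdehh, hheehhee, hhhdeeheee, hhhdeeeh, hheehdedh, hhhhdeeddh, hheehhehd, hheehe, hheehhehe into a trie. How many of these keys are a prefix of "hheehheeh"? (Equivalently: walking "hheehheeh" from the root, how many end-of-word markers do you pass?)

2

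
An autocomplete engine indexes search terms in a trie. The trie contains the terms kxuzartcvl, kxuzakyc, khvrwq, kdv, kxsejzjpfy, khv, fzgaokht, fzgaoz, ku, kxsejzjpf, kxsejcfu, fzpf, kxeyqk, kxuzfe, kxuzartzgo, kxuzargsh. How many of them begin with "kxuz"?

5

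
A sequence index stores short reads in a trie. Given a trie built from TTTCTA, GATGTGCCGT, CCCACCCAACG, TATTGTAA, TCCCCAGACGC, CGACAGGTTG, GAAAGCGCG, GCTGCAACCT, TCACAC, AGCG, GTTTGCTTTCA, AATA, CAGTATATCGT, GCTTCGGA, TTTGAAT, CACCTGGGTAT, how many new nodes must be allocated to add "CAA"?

Walking "CAA" from the root, the first 2 characters ("CA") follow existing edges; "A" is the first miss.
New nodes needed: |"CAA"| − 2 = 3 − 2 = 1.

1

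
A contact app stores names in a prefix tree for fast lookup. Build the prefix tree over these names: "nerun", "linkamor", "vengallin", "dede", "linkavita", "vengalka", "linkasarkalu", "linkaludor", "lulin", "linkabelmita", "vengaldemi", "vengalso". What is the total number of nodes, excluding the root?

61

Insert word by word; a character creates a node only if that edge doesn't already exist:
  "nerun" → 5 new (n, e, r, u, n)
  "linkamor" → 8 new (l, i, n, k, a, m, o, r)
  "vengallin" → 9 new (v, e, n, g, a, l, l, i, n)
  "dede" → 4 new (d, e, d, e)
  "linkavita" → prefix "linka" already present; 4 new (v, i, t, a)
  "vengalka" → prefix "vengal" already present; 2 new (k, a)
  "linkasarkalu" → prefix "linka" already present; 7 new (s, a, r, k, a, l, u)
  "linkaludor" → prefix "linka" already present; 5 new (l, u, d, o, r)
  "lulin" → prefix "l" already present; 4 new (u, l, i, n)
  "linkabelmita" → prefix "linka" already present; 7 new (b, e, l, m, i, t, a)
  "vengaldemi" → prefix "vengal" already present; 4 new (d, e, m, i)
  "vengalso" → prefix "vengal" already present; 2 new (s, o)
Total nodes = 5 + 8 + 9 + 4 + 4 + 2 + 7 + 5 + 4 + 7 + 4 + 2 = 61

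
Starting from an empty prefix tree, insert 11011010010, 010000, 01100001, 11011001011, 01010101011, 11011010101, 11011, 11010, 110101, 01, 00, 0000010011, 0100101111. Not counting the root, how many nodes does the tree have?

56

Insert word by word; a character creates a node only if that edge doesn't already exist:
  "11011010010" → 11 new (1, 1, 0, 1, 1, 0, 1, 0, 0, 1, 0)
  "010000" → 6 new (0, 1, 0, 0, 0, 0)
  "01100001" → prefix "01" already present; 6 new (1, 0, 0, 0, 0, 1)
  "11011001011" → prefix "110110" already present; 5 new (0, 1, 0, 1, 1)
  "01010101011" → prefix "010" already present; 8 new (1, 0, 1, 0, 1, 0, 1, 1)
  "11011010101" → prefix "11011010" already present; 3 new (1, 0, 1)
  "11011" → prefix "11011" already present; 0 new (none)
  "11010" → prefix "1101" already present; 1 new (0)
  "110101" → prefix "11010" already present; 1 new (1)
  "01" → prefix "01" already present; 0 new (none)
  "00" → prefix "0" already present; 1 new (0)
  "0000010011" → prefix "00" already present; 8 new (0, 0, 0, 1, 0, 0, 1, 1)
  "0100101111" → prefix "0100" already present; 6 new (1, 0, 1, 1, 1, 1)
Total nodes = 11 + 6 + 6 + 5 + 8 + 3 + 0 + 1 + 1 + 0 + 1 + 8 + 6 = 56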